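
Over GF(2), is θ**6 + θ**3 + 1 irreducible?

Write h(θ) = θ**6 + θ**3 + 1.
Check for roots in GF(2): h(0) = 1; h(1) = 1.
No roots, so no linear factors.
Monic irreducibles of degree 2 over GF(2): θ**2 + θ + 1.
None of them divide h (all give nonzero remainder).
Monic irreducibles of degree 3 over GF(2): θ**3 + θ + 1, θ**3 + θ**2 + 1.
None of them divide h (all give nonzero remainder).
No irreducible factor of degree ≤ 3 exists, so h is irreducible over GF(2).

Yes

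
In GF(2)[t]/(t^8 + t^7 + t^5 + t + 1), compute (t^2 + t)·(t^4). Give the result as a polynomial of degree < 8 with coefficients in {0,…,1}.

Multiply in GF(2)[t]: (t^2 + t)·(t^4) = t^6 + t^5.
Reduced: t^6 + t^5.

t^6 + t^5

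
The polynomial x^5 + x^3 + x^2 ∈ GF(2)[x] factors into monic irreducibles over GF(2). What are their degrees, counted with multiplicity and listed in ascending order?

Write f(x) = x^5 + x^3 + x^2.
Roots in GF(2): f(0) = 0 → root; f(1) = 1.
Linear factors from roots: (x).
Complete factorization: f(x) = (x)^2·(x^3 + x + 1).
Factor degrees with multiplicity: 1 + 1 + 3 = 5.

1, 1, 3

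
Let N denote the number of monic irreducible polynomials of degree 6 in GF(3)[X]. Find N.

116

By the necklace-counting formula, N_3(6) = (1/6) Σ_{d|6} μ(6/d)·3^d.
Divisors of 6: 1, 2, 3, 6; μ(6/d) for each: 1, -1, -1, 1.
Σ = 3^1 − 3^2 − 3^3 + 3^6 = 696.
N = 696/6 = 116.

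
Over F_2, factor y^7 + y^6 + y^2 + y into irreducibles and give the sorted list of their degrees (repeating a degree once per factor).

Write f(y) = y^7 + y^6 + y^2 + y.
Roots in F_2: f(0) = 0 → root; f(1) = 0 → root.
Linear factors from roots: (y), (y + 1).
Complete factorization: f(y) = (y)·(y + 1)^2·(y^4 + y^3 + y^2 + y + 1).
Factor degrees with multiplicity: 1 + 1 + 1 + 4 = 7.

1, 1, 1, 4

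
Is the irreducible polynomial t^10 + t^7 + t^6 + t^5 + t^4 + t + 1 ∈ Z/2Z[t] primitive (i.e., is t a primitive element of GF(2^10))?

Yes

Write f(t) = t^10 + t^7 + t^6 + t^5 + t^4 + t + 1.
|GF(2^10)^×| = 2^10 − 1 = 1023. Prime factorization: 1023 = 3·11·31.
f is primitive ⇔ t has order 1023 in GF(2)[t]/(f), i.e. t^(1023/q) ≠ 1 for each prime q | 1023.
t^(341) mod f = t^9 + t^7 + t^5 + t^4 + t^3 + t^2 + 1.
t^(93) mod f = t^8 + t^7 + t^6 + t^5 + t + 1.
t^(33) mod f = t^9 + t^6 + t^5 + 1.
None equal 1, so t has full order 1023; f is primitive.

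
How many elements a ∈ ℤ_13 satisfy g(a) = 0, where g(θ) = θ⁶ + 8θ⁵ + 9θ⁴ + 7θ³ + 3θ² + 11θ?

Evaluate at each of the 13 elements of ℤ_13:
g(0) = 0 → root; g(1) = 0 → root; g(2) = 8; g(3) = 11; g(4) = 0 → root; g(5) = 0 → root; g(6) = 1; g(7) = 11; g(8) = 10; g(9) = 0 → root; g(10) = 8; g(11) = 3; g(12) = 0 → root.
Roots: {0, 1, 4, 5, 9, 12}.

6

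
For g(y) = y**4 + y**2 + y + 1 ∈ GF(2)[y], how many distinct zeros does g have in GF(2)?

1

Evaluate at each of the 2 elements of GF(2):
g(0) = 1; g(1) = 0 → root.
Roots: {1}.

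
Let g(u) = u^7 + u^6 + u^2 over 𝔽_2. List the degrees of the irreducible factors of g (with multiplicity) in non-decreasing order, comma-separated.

Roots in 𝔽_2: g(0) = 0 → root; g(1) = 1.
Linear factors from roots: (u).
Complete factorization: g(u) = (u)^2·(u^2 + u + 1)·(u^3 + u + 1).
Factor degrees with multiplicity: 1 + 1 + 2 + 3 = 7.

1, 1, 2, 3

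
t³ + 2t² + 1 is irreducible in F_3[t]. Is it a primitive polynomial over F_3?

Yes

Write f(t) = t³ + 2t² + 1.
|GF(3^3)^×| = 3^3 − 1 = 26. Prime factorization: 26 = 2·13.
f is primitive ⇔ t has order 26 in GF(3)[t]/(f), i.e. t^(26/q) ≠ 1 for each prime q | 26.
t^(13) mod f = 2.
t^(2) mod f = t².
None equal 1, so t has full order 26; f is primitive.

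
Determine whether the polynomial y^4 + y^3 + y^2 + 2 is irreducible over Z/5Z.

No

Write h(y) = y^4 + y^3 + y^2 + 2.
Check for roots in Z/5Z: h(0) = 2; h(1) = 0 → root; h(2) = 0 → root; h(3) = 4; h(4) = 3.
h(1) = 0, so (y − 1) divides h(y); h is reducible.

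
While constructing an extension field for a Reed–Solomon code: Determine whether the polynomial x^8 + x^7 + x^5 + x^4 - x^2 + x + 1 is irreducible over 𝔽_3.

Yes

Write f(x) = x^8 + x^7 + x^5 + x^4 - x^2 + x + 1.
Check for roots in 𝔽_3: f(0) = 1; f(1) = 2; f(2) = 2.
No roots, so no linear factors.
Monic irreducibles of degree 2 over GF(3): x^2 + 1, x^2 + x - 1, x^2 - x - 1.
None of them divide f (all give nonzero remainder).
Degree-3 irreducible divisors: test the 8 monic irreducibles of degree 3 over GF(3).
None of them divide f (all give nonzero remainder).
Degree-4 irreducible divisors: test the 18 monic irreducibles of degree 4 over GF(3).
None of them divide f (all give nonzero remainder).
No irreducible factor of degree ≤ 4 exists, so f is irreducible over GF(3).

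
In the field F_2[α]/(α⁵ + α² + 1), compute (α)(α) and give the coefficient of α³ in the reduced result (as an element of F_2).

Multiply in F_2[α]: (α)·(α) = α².
Reduced: α².

0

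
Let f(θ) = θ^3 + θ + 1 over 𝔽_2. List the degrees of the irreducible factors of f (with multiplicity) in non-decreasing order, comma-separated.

Roots in 𝔽_2: f(0) = 1; f(1) = 1.
Complete factorization: f(θ) = (θ^3 + θ + 1).
Factor degrees with multiplicity: 3 = 3.

3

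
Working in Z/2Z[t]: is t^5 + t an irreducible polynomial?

Write h(t) = t^5 + t.
Check for roots in Z/2Z: h(0) = 0 → root; h(1) = 0 → root.
h(0) = 0, so (t) divides h(t); h is reducible.

No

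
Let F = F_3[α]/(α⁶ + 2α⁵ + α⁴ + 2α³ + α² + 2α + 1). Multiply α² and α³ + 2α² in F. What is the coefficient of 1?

0

Multiply in F_3[α]: (α²)·(α³ + 2α²) = α⁵ + 2α⁴.
Reduced: α⁵ + 2α⁴.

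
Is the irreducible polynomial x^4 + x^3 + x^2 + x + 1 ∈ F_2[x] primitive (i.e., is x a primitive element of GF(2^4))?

Write f(x) = x^4 + x^3 + x^2 + x + 1.
|GF(2^4)^×| = 2^4 − 1 = 15. Prime factorization: 15 = 3·5.
f is primitive ⇔ x has order 15 in GF(2)[x]/(f), i.e. x^(15/q) ≠ 1 for each prime q | 15.
x^(5) mod f = 1
x^(3) mod f = x^3.
Since x^(5) = 1, the order of x divides 5 < 15; not primitive.

No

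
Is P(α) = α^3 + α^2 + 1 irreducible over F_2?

Yes

Check for roots in F_2: P(0) = 1; P(1) = 1.
No roots. A degree-3 polynomial over a field with no linear factor is irreducible.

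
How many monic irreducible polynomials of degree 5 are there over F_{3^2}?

x^(9^5) − x is the product of all monic irreducibles of degree dividing 5; Möbius inversion gives N = (1/5) Σ μ(5/d)·9^d.
Divisors of 5: 1, 5; μ(5/d) for each: -1, 1.
Σ = − 9^1 + 9^5 = 59040.
N = 59040/5 = 11808.

11808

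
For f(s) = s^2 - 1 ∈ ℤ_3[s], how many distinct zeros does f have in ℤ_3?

Evaluate at each of the 3 elements of ℤ_3:
f(0) = 2; f(1) = 0 → root; f(2) = 0 → root.
Roots: {1, 2}.

2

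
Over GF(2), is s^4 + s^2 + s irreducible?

Write f(s) = s^4 + s^2 + s.
Check for roots in GF(2): f(0) = 0 → root; f(1) = 1.
f(0) = 0, so (s) divides f(s); f is reducible.

No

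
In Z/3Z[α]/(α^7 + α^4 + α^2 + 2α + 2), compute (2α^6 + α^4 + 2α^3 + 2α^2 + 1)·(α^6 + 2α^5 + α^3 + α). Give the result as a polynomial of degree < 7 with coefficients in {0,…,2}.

Multiply in Z/3Z[α]: (2α^6 + α^4 + 2α^3 + 2α^2 + 1)·(α^6 + 2α^5 + α^3 + α) = 2α^12 + α^11 + α^10 + α^7 + 2α^5 + 2α^4 + α.
Reduce using α^7 ≡ 2α^4 + 2α^2 + α + 1 (mod α^7 + α^4 + α^2 + 2α + 2).
Reduced: 2α^5 + 2α^4 + 2α^2 + α + 1.

2α^5 + 2α^4 + 2α^2 + α + 1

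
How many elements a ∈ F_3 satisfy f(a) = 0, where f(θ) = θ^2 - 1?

2

Evaluate at each of the 3 elements of F_3:
f(0) = 2; f(1) = 0 → root; f(2) = 0 → root.
Roots: {1, 2}.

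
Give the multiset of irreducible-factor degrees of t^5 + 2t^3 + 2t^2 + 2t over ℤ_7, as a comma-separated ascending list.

1, 1, 3

Write g(t) = t^5 + 2t^3 + 2t^2 + 2t.
Linear factors from roots: (t), (t + 6).
Complete factorization: g(t) = (t)·(t + 6)·(t^3 + t^2 + 3t + 5).
Factor degrees with multiplicity: 1 + 1 + 3 = 5.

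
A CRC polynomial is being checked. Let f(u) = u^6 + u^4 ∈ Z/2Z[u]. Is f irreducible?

No

Check for roots in Z/2Z: f(0) = 0 → root; f(1) = 0 → root.
f(0) = 0, so (u) divides f(u); f is reducible.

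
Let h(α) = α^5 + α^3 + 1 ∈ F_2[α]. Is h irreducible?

Check for roots in F_2: h(0) = 1; h(1) = 1.
No roots, so no linear factors.
Monic irreducibles of degree 2 over GF(2): α^2 + α + 1.
None of them divide h (all give nonzero remainder).
No irreducible factor of degree ≤ 2 exists, so h is irreducible over GF(2).

Yes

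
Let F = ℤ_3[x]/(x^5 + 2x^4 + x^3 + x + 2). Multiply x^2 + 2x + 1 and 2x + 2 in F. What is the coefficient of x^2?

Multiply in ℤ_3[x]: (x^2 + 2x + 1)·(2x + 2) = 2x^3 + 2.
Reduced: 2x^3 + 2.

0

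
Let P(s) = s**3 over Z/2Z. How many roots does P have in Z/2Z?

Evaluate at each of the 2 elements of Z/2Z:
P(0) = 0 → root; P(1) = 1.
Roots: {0}.

1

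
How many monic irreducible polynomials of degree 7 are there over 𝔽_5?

11160

Gauss's count: N_{5}(7) = (1/7) Σ_{d|7} μ(7/d)·5^d.
Divisors of 7: 1, 7; μ(7/d) for each: -1, 1.
Σ = − 5^1 + 5^7 = 78120.
N = 78120/7 = 11160.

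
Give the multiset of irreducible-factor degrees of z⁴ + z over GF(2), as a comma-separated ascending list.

Write h(z) = z⁴ + z.
Roots in GF(2): h(0) = 0 → root; h(1) = 0 → root.
Linear factors from roots: (z), (z + 1).
Complete factorization: h(z) = (z)·(z + 1)·(z² + z + 1).
Factor degrees with multiplicity: 1 + 1 + 2 = 4.

1, 1, 2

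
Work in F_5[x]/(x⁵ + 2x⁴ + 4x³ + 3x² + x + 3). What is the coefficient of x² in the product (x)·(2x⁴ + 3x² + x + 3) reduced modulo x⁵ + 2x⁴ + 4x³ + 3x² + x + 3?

0

Multiply in F_5[x]: (x)·(2x⁴ + 3x² + x + 3) = 2x⁵ + 3x³ + x² + 3x.
Reduce using x⁵ ≡ 3x⁴ + x³ + 2x² + 4x + 2 (mod x⁵ + 2x⁴ + 4x³ + 3x² + x + 3).
Reduced: x⁴ + x + 4.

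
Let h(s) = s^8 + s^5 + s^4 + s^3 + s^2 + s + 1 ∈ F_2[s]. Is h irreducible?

Yes

Check for roots in F_2: h(0) = 1; h(1) = 1.
No roots, so no linear factors.
Monic irreducibles of degree 2 over GF(2): s^2 + s + 1.
None of them divide h (all give nonzero remainder).
Monic irreducibles of degree 3 over GF(2): s^3 + s + 1, s^3 + s^2 + 1.
None of them divide h (all give nonzero remainder).
Monic irreducibles of degree 4 over GF(2): s^4 + s + 1, s^4 + s^3 + 1, s^4 + s^3 + s^2 + s + 1.
None of them divide h (all give nonzero remainder).
No irreducible factor of degree ≤ 4 exists, so h is irreducible over GF(2).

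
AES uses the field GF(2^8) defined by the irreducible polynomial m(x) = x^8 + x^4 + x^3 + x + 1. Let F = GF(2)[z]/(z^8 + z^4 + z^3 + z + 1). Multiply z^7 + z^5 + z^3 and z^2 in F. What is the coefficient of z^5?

Multiply in GF(2)[z]: (z^7 + z^5 + z^3)·(z^2) = z^9 + z^7 + z^5.
Reduce using z^8 ≡ z^4 + z^3 + z + 1 (mod z^8 + z^4 + z^3 + z + 1).
Reduced: z^7 + z^4 + z^2 + z.

0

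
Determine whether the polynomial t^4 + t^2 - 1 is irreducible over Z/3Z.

Write h(t) = t^4 + t^2 - 1.
Check for roots in Z/3Z: h(0) = 2; h(1) = 1; h(2) = 1.
No roots, so no linear factors.
Monic irreducibles of degree 2 over GF(3): t^2 + 1, t^2 + t - 1, t^2 - t - 1.
None of them divide h (all give nonzero remainder).
No irreducible factor of degree ≤ 2 exists, so h is irreducible over GF(3).

Yes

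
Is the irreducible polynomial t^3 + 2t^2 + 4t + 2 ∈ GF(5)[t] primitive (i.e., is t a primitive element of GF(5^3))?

Yes

Write f(t) = t^3 + 2t^2 + 4t + 2.
|GF(5^3)^×| = 5^3 − 1 = 124. Prime factorization: 124 = 2^2·31.
f is primitive ⇔ t has order 124 in GF(5)[t]/(f), i.e. t^(124/q) ≠ 1 for each prime q | 124.
t^(62) mod f = 4.
t^(4) mod f = t + 4.
None equal 1, so t has full order 124; f is primitive.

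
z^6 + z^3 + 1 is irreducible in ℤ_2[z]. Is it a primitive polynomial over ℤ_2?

Write f(z) = z^6 + z^3 + 1.
|GF(2^6)^×| = 2^6 − 1 = 63. Prime factorization: 63 = 3^2·7.
f is primitive ⇔ z has order 63 in GF(2)[z]/(f), i.e. z^(63/q) ≠ 1 for each prime q | 63.
z^(21) mod f = z^3.
z^(9) mod f = 1
Since z^(9) = 1, the order of z divides 9 < 63; not primitive.

No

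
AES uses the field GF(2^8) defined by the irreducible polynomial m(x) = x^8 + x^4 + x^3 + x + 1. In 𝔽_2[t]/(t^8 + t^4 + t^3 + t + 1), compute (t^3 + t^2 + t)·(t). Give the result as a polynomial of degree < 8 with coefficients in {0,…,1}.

Multiply in 𝔽_2[t]: (t^3 + t^2 + t)·(t) = t^4 + t^3 + t^2.
Reduced: t^4 + t^3 + t^2.

t^4 + t^3 + t^2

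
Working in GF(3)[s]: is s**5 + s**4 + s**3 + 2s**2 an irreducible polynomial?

No

Write g(s) = s**5 + s**4 + s**3 + 2s**2.
Check for roots in GF(3): g(0) = 0 → root; g(1) = 2; g(2) = 1.
g(0) = 0, so (s) divides g(s); g is reducible.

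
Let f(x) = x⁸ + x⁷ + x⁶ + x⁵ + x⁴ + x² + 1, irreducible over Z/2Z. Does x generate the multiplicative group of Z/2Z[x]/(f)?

|GF(2^8)^×| = 2^8 − 1 = 255. Prime factorization: 255 = 3·5·17.
f is primitive ⇔ x has order 255 in GF(2)[x]/(f), i.e. x^(255/q) ≠ 1 for each prime q | 255.
x^(85) mod f = x⁶ + x⁴ + x³ + x² + 1.
x^(51) mod f = x⁶ + x⁵ + x⁴ + x³ + x.
x^(15) mod f = x⁴ + x².
None equal 1, so x has full order 255; f is primitive.

Yes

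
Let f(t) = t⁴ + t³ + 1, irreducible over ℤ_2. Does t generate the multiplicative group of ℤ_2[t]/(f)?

|GF(2^4)^×| = 2^4 − 1 = 15. Prime factorization: 15 = 3·5.
f is primitive ⇔ t has order 15 in GF(2)[t]/(f), i.e. t^(15/q) ≠ 1 for each prime q | 15.
t^(5) mod f = t³ + t + 1.
t^(3) mod f = t³.
None equal 1, so t has full order 15; f is primitive.

Yes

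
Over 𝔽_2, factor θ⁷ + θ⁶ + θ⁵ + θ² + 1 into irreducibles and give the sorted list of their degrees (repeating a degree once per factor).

7

Write f(θ) = θ⁷ + θ⁶ + θ⁵ + θ² + 1.
Roots in 𝔽_2: f(0) = 1; f(1) = 1.
Complete factorization: f(θ) = (θ⁷ + θ⁶ + θ⁵ + θ² + 1).
Factor degrees with multiplicity: 7 = 7.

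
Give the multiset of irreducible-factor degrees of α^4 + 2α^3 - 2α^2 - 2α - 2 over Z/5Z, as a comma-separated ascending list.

Write f(α) = α^4 + 2α^3 - 2α^2 - 2α - 2.
Roots in Z/5Z: f(0) = 3; f(1) = 2; f(2) = 3; f(3) = 4; f(4) = 2.
Complete factorization: f(α) = (α^4 + 2α^3 - 2α^2 - 2α - 2).
Factor degrees with multiplicity: 4 = 4.

4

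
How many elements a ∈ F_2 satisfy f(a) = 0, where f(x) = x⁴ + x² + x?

1

Evaluate at each of the 2 elements of F_2:
f(0) = 0 → root; f(1) = 1.
Roots: {0}.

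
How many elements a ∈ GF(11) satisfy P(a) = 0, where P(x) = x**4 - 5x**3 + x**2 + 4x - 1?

Evaluate at each of the 11 elements of GF(11):
P(0) = 10; P(1) = 0 → root; P(2) = 9; P(3) = 10; P(4) = 0 → root; P(5) = 0 → root; P(6) = 0 → root; P(7) = 3; P(8) = 3; P(9) = 7; P(10) = 2.
Roots: {1, 4, 5, 6}.

4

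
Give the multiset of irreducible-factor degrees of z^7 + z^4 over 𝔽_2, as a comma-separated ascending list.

1, 1, 1, 1, 1, 2

Write g(z) = z^7 + z^4.
Roots in 𝔽_2: g(0) = 0 → root; g(1) = 0 → root.
Linear factors from roots: (z), (z + 1).
Complete factorization: g(z) = (z + 1)·(z)^4·(z^2 + z + 1).
Factor degrees with multiplicity: 1 + 1 + 1 + 1 + 1 + 2 = 7.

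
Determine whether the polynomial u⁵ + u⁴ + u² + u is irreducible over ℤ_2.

No

Write m(u) = u⁵ + u⁴ + u² + u.
Check for roots in ℤ_2: m(0) = 0 → root; m(1) = 0 → root.
m(0) = 0, so (u) divides m(u); m is reducible.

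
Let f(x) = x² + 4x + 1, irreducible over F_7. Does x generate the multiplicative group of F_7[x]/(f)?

No

|GF(7^2)^×| = 7^2 − 1 = 48. Prime factorization: 48 = 2^4·3.
f is primitive ⇔ x has order 48 in GF(7)[x]/(f), i.e. x^(48/q) ≠ 1 for each prime q | 48.
x^(24) mod f = 1
x^(16) mod f = 1
Since x^(24) = 1, the order of x divides 24 < 48; not primitive.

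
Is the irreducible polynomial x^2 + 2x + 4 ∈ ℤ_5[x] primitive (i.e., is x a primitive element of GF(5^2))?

Write f(x) = x^2 + 2x + 4.
|GF(5^2)^×| = 5^2 − 1 = 24. Prime factorization: 24 = 2^3·3.
f is primitive ⇔ x has order 24 in GF(5)[x]/(f), i.e. x^(24/q) ≠ 1 for each prime q | 24.
x^(12) mod f = 1
x^(8) mod f = 2x + 4.
Since x^(12) = 1, the order of x divides 12 < 24; not primitive.

No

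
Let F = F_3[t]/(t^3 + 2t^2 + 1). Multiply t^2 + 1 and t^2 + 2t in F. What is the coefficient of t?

1

Multiply in F_3[t]: (t^2 + 1)·(t^2 + 2t) = t^4 + 2t^3 + t^2 + 2t.
Reduce using t^3 ≡ t^2 + 2 (mod t^3 + 2t^2 + 1).
Reduced: t^2 + t.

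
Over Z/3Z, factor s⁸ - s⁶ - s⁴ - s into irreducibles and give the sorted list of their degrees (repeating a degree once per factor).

1, 1, 2, 4

Write h(s) = s⁸ - s⁶ - s⁴ - s.
Roots in Z/3Z: h(0) = 0 → root; h(1) = 1; h(2) = 0 → root.
Linear factors from roots: (s), (s + 1).
Complete factorization: h(s) = (s)·(s + 1)·(s² - s - 1)·(s⁴ + s² + s + 1).
Factor degrees with multiplicity: 1 + 1 + 2 + 4 = 8.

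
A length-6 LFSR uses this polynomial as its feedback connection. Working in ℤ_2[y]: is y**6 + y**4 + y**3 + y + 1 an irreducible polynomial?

Write m(y) = y**6 + y**4 + y**3 + y + 1.
Check for roots in ℤ_2: m(0) = 1; m(1) = 1.
No roots, so no linear factors.
Monic irreducibles of degree 2 over GF(2): y**2 + y + 1.
None of them divide m (all give nonzero remainder).
Monic irreducibles of degree 3 over GF(2): y**3 + y + 1, y**3 + y**2 + 1.
None of them divide m (all give nonzero remainder).
No irreducible factor of degree ≤ 3 exists, so m is irreducible over GF(2).

Yes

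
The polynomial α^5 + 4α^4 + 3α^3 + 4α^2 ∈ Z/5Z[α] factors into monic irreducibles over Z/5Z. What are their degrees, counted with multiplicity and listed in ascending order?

1, 1, 3

Write h(α) = α^5 + 4α^4 + 3α^3 + 4α^2.
Roots in Z/5Z: h(0) = 0 → root; h(1) = 2; h(2) = 1; h(3) = 4; h(4) = 4.
Linear factors from roots: (α).
Complete factorization: h(α) = (α)^2·(α^3 + 4α^2 + 3α + 4).
Factor degrees with multiplicity: 1 + 1 + 3 = 5.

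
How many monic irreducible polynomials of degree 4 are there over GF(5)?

Gauss's count: N_{5}(4) = (1/4) Σ_{d|4} μ(4/d)·5^d.
Divisors of 4: 1, 2, 4; μ(4/d) for each: 0, -1, 1.
Σ = − 5^2 + 5^4 = 600.
N = 600/4 = 150.

150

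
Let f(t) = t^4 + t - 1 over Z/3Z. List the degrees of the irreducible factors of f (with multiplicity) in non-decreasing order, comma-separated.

4

Roots in Z/3Z: f(0) = 2; f(1) = 1; f(2) = 2.
Complete factorization: f(t) = (t^4 + t - 1).
Factor degrees with multiplicity: 4 = 4.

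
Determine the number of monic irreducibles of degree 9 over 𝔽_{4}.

29120

By the necklace-counting formula, N_4(9) = (1/9) Σ_{d|9} μ(9/d)·4^d.
Divisors of 9: 1, 3, 9; μ(9/d) for each: 0, -1, 1.
Σ = − 4^3 + 4^9 = 262080.
N = 262080/9 = 29120.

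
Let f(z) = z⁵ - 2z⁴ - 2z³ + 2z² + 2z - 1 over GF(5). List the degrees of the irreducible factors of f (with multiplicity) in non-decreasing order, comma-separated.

Roots in GF(5): f(0) = 4; f(1) = 0 → root; f(2) = 0 → root; f(3) = 0 → root; f(4) = 3.
Linear factors from roots: (z - 1), (z - 2), (z + 2).
Complete factorization: f(z) = (z + 2)·(z - 2)·(z - 1)·(z² - z + 1).
Factor degrees with multiplicity: 1 + 1 + 1 + 2 = 5.

1, 1, 1, 2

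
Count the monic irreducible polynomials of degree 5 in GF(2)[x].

The number of monic irreducibles of degree 5 over GF(2) is (1/5)·Σ_{d∣5} μ(5/d) 2^d.
Divisors of 5: 1, 5; μ(5/d) for each: -1, 1.
Σ = − 2^1 + 2^5 = 30.
N = 30/5 = 6.

6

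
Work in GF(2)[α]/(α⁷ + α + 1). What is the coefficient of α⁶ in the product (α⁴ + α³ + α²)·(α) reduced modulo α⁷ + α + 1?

Multiply in GF(2)[α]: (α⁴ + α³ + α²)·(α) = α⁵ + α⁴ + α³.
Reduced: α⁵ + α⁴ + α³.

0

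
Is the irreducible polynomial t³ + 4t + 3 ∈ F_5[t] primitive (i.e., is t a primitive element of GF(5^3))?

Write f(t) = t³ + 4t + 3.
|GF(5^3)^×| = 5^3 − 1 = 124. Prime factorization: 124 = 2^2·31.
f is primitive ⇔ t has order 124 in GF(5)[t]/(f), i.e. t^(124/q) ≠ 1 for each prime q | 124.
t^(62) mod f = 4.
t^(4) mod f = t² + 2t.
None equal 1, so t has full order 124; f is primitive.

Yes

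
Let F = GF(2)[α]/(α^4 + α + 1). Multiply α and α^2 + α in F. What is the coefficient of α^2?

Multiply in GF(2)[α]: (α)·(α^2 + α) = α^3 + α^2.
Reduced: α^3 + α^2.

1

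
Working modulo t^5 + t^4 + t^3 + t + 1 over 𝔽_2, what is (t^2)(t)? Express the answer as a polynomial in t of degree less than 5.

t^3

Multiply in 𝔽_2[t]: (t^2)·(t) = t^3.
Reduced: t^3.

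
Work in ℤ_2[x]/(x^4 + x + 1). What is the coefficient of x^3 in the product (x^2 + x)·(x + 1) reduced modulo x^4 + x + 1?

1

Multiply in ℤ_2[x]: (x^2 + x)·(x + 1) = x^3 + x.
Reduced: x^3 + x.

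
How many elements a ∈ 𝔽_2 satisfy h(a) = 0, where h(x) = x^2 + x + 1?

0

Evaluate at each of the 2 elements of 𝔽_2:
h(0) = 1; h(1) = 1.
No element is a root.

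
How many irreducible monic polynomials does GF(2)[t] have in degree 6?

The number of monic irreducibles of degree 6 over GF(2) is (1/6)·Σ_{d∣6} μ(6/d) 2^d.
Divisors of 6: 1, 2, 3, 6; μ(6/d) for each: 1, -1, -1, 1.
Σ = 2^1 − 2^2 − 2^3 + 2^6 = 54.
N = 54/6 = 9.

9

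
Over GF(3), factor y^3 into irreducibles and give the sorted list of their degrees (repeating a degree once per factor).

Write h(y) = y^3.
Roots in GF(3): h(0) = 0 → root; h(1) = 1; h(2) = 2.
Linear factors from roots: (y).
Complete factorization: h(y) = (y)^3.
Factor degrees with multiplicity: 1 + 1 + 1 = 3.

1, 1, 1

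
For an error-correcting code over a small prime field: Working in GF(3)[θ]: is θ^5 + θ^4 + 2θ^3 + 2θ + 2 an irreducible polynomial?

Write m(θ) = θ^5 + θ^4 + 2θ^3 + 2θ + 2.
Check for roots in GF(3): m(0) = 2; m(1) = 2; m(2) = 1.
No roots, so no linear factors.
Monic irreducibles of degree 2 over GF(3): θ^2 + 1, θ^2 + θ + 2, θ^2 + 2θ + 2.
None of them divide m (all give nonzero remainder).
No irreducible factor of degree ≤ 2 exists, so m is irreducible over GF(3).

Yes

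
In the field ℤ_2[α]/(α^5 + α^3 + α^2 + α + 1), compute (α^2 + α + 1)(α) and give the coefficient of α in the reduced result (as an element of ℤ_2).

Multiply in ℤ_2[α]: (α^2 + α + 1)·(α) = α^3 + α^2 + α.
Reduced: α^3 + α^2 + α.

1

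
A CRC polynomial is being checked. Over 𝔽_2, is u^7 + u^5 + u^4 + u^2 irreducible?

Write g(u) = u^7 + u^5 + u^4 + u^2.
Check for roots in 𝔽_2: g(0) = 0 → root; g(1) = 0 → root.
g(0) = 0, so (u) divides g(u); g is reducible.

No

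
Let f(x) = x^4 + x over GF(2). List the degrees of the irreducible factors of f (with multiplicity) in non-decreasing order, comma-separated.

Roots in GF(2): f(0) = 0 → root; f(1) = 0 → root.
Linear factors from roots: (x), (x + 1).
Complete factorization: f(x) = (x)·(x + 1)·(x^2 + x + 1).
Factor degrees with multiplicity: 1 + 1 + 2 = 4.

1, 1, 2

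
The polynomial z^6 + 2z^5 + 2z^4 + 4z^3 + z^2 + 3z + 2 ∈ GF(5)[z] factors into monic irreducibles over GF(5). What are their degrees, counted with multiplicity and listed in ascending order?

Write h(z) = z^6 + 2z^5 + 2z^4 + 4z^3 + z^2 + 3z + 2.
Roots in GF(5): h(0) = 2; h(1) = 0 → root; h(2) = 4; h(3) = 0 → root; h(4) = 2.
Linear factors from roots: (z + 4), (z + 2).
Complete factorization: h(z) = (z + 2)·(z + 4)·(z^2 + 2z + 4)·(z^2 + 4z + 1).
Factor degrees with multiplicity: 1 + 1 + 2 + 2 = 6.

1, 1, 2, 2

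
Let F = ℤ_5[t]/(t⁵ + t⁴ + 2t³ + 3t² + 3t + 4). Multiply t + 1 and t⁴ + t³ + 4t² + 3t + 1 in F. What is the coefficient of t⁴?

1

Multiply in ℤ_5[t]: (t + 1)·(t⁴ + t³ + 4t² + 3t + 1) = t⁵ + 2t⁴ + 2t² + 4t + 1.
Reduce using t⁵ ≡ 4t⁴ + 3t³ + 2t² + 2t + 1 (mod t⁵ + t⁴ + 2t³ + 3t² + 3t + 4).
Reduced: t⁴ + 3t³ + 4t² + t + 2.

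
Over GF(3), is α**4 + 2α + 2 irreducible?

Yes

Write g(α) = α**4 + 2α + 2.
Check for roots in GF(3): g(0) = 2; g(1) = 2; g(2) = 1.
No roots, so no linear factors.
Monic irreducibles of degree 2 over GF(3): α**2 + 1, α**2 + α + 2, α**2 + 2α + 2.
None of them divide g (all give nonzero remainder).
No irreducible factor of degree ≤ 2 exists, so g is irreducible over GF(3).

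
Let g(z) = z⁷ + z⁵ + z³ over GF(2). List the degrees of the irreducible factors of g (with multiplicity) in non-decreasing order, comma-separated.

1, 1, 1, 2, 2

Roots in GF(2): g(0) = 0 → root; g(1) = 1.
Linear factors from roots: (z).
Complete factorization: g(z) = (z)^3·(z² + z + 1)^2.
Factor degrees with multiplicity: 1 + 1 + 1 + 2 + 2 = 7.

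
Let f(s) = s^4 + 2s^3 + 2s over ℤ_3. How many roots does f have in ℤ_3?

2

Evaluate at each of the 3 elements of ℤ_3:
f(0) = 0 → root; f(1) = 2; f(2) = 0 → root.
Roots: {0, 2}.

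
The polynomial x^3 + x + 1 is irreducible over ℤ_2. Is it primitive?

Write f(x) = x^3 + x + 1.
|GF(2^3)^×| = 2^3 − 1 = 7. Prime factorization: 7 = 7.
f is primitive ⇔ x has order 7 in GF(2)[x]/(f), i.e. x^(7/q) ≠ 1 for each prime q | 7.
x^(1) mod f = x.
None equal 1, so x has full order 7; f is primitive.

Yes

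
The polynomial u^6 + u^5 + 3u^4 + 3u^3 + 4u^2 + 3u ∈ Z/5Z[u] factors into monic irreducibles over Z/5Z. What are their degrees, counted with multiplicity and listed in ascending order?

1, 1, 1, 3

Write g(u) = u^6 + u^5 + 3u^4 + 3u^3 + 4u^2 + 3u.
Roots in Z/5Z: g(0) = 0 → root; g(1) = 0 → root; g(2) = 0 → root; g(3) = 1; g(4) = 1.
Linear factors from roots: (u), (u + 4), (u + 3).
Complete factorization: g(u) = (u)·(u + 3)·(u + 4)·(u^3 + 4u^2 + 3u + 4).
Factor degrees with multiplicity: 1 + 1 + 1 + 3 = 6.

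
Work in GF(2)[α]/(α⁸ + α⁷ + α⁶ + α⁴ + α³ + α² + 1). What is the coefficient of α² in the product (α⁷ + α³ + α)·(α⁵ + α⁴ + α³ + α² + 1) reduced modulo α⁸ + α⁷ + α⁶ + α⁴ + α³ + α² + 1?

Multiply in GF(2)[α]: (α⁷ + α³ + α)·(α⁵ + α⁴ + α³ + α² + 1) = α¹² + α¹¹ + α¹⁰ + α⁹ + α⁸ + α⁴ + α.
Reduce using α⁸ ≡ α⁷ + α⁶ + α⁴ + α³ + α² + 1 (mod α⁸ + α⁷ + α⁶ + α⁴ + α³ + α² + 1).
Reduced: α⁷ + α⁵ + α² + 1.

1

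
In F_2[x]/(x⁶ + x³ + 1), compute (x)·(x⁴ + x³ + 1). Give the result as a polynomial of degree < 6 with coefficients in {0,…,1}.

x^5 + x^4 + x

Multiply in F_2[x]: (x)·(x⁴ + x³ + 1) = x⁵ + x⁴ + x.
Reduced: x⁵ + x⁴ + x.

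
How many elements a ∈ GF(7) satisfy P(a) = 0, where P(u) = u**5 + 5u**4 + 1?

Evaluate at each of the 7 elements of GF(7):
P(0) = 1; P(1) = 0 → root; P(2) = 1; P(3) = 5; P(4) = 2; P(5) = 0 → root; P(6) = 5.
Roots: {1, 5}.

2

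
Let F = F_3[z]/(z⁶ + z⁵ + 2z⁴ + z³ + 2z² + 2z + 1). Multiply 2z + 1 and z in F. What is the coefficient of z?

Multiply in F_3[z]: (2z + 1)·(z) = 2z² + z.
Reduced: 2z² + z.

1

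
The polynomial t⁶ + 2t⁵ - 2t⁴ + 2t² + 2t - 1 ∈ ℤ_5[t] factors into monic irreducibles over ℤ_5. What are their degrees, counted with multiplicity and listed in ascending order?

Write g(t) = t⁶ + 2t⁵ - 2t⁴ + 2t² + 2t - 1.
Roots in ℤ_5: g(0) = 4; g(1) = 4; g(2) = 2; g(3) = 1; g(4) = 1.
Complete factorization: g(t) = (t⁶ + 2t⁵ - 2t⁴ + 2t² + 2t - 1).
Factor degrees with multiplicity: 6 = 6.

6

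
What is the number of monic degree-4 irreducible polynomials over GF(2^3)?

By the necklace-counting formula, N_8(4) = (1/4) Σ_{d|4} μ(4/d)·8^d.
Divisors of 4: 1, 2, 4; μ(4/d) for each: 0, -1, 1.
Σ = − 8^2 + 8^4 = 4032.
N = 4032/4 = 1008.

1008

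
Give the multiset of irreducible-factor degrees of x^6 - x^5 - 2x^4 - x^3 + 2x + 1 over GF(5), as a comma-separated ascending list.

1, 1, 2, 2

Write f(x) = x^6 - x^5 - 2x^4 - x^3 + 2x + 1.
Roots in GF(5): f(0) = 1; f(1) = 0 → root; f(2) = 2; f(3) = 4; f(4) = 0 → root.
Linear factors from roots: (x - 1), (x + 1).
Complete factorization: f(x) = (x + 1)·(x - 1)·(x^2 + 2)·(x^2 - x + 2).
Factor degrees with multiplicity: 1 + 1 + 2 + 2 = 6.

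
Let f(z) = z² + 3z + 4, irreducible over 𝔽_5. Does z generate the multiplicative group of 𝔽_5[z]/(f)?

|GF(5^2)^×| = 5^2 − 1 = 24. Prime factorization: 24 = 2^3·3.
f is primitive ⇔ z has order 24 in GF(5)[z]/(f), i.e. z^(24/q) ≠ 1 for each prime q | 24.
z^(12) mod f = 1
z^(8) mod f = 3z + 4.
Since z^(12) = 1, the order of z divides 12 < 24; not primitive.

No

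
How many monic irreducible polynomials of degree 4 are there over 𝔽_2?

x^(2^4) − x is the product of all monic irreducibles of degree dividing 4; Möbius inversion gives N = (1/4) Σ μ(4/d)·2^d.
Divisors of 4: 1, 2, 4; μ(4/d) for each: 0, -1, 1.
Σ = − 2^2 + 2^4 = 12.
N = 12/4 = 3.

3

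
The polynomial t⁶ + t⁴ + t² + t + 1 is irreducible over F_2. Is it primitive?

No

Write f(t) = t⁶ + t⁴ + t² + t + 1.
|GF(2^6)^×| = 2^6 − 1 = 63. Prime factorization: 63 = 3^2·7.
f is primitive ⇔ t has order 63 in GF(2)[t]/(f), i.e. t^(63/q) ≠ 1 for each prime q | 63.
t^(21) mod f = 1
t^(9) mod f = t⁴ + t² + t.
Since t^(21) = 1, the order of t divides 21 < 63; not primitive.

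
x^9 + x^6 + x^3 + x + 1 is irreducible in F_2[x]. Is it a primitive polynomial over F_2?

No

Write f(x) = x^9 + x^6 + x^3 + x + 1.
|GF(2^9)^×| = 2^9 − 1 = 511. Prime factorization: 511 = 7·73.
f is primitive ⇔ x has order 511 in GF(2)[x]/(f), i.e. x^(511/q) ≠ 1 for each prime q | 511.
x^(73) mod f = 1
x^(7) mod f = x^7.
Since x^(73) = 1, the order of x divides 73 < 511; not primitive.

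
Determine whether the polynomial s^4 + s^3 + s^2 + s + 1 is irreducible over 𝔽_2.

Write m(s) = s^4 + s^3 + s^2 + s + 1.
Check for roots in 𝔽_2: m(0) = 1; m(1) = 1.
No roots, so no linear factors.
Monic irreducibles of degree 2 over GF(2): s^2 + s + 1.
None of them divide m (all give nonzero remainder).
No irreducible factor of degree ≤ 2 exists, so m is irreducible over GF(2).

Yes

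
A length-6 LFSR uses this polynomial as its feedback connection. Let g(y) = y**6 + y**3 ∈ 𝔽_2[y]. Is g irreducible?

No

Check for roots in 𝔽_2: g(0) = 0 → root; g(1) = 0 → root.
g(0) = 0, so (y) divides g(y); g is reducible.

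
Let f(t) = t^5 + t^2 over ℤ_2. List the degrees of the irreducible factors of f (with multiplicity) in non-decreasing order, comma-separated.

Roots in ℤ_2: f(0) = 0 → root; f(1) = 0 → root.
Linear factors from roots: (t), (t + 1).
Complete factorization: f(t) = (t + 1)·(t)^2·(t^2 + t + 1).
Factor degrees with multiplicity: 1 + 1 + 1 + 2 = 5.

1, 1, 1, 2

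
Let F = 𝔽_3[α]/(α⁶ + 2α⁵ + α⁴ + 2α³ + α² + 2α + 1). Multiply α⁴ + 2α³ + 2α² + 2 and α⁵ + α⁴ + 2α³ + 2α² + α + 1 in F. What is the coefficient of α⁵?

1

Multiply in 𝔽_3[α]: (α⁴ + 2α³ + 2α² + 2)·(α⁵ + α⁴ + 2α³ + 2α² + α + 1) = α⁹ + 2α⁶ + 2α⁵ + 2α³ + 2α + 2.
Reduce using α⁶ ≡ α⁵ + 2α⁴ + α³ + 2α² + α + 2 (mod α⁶ + 2α⁵ + α⁴ + 2α³ + α² + 2α + 1).
Reduced: α⁵ + α⁴ + α³ + α.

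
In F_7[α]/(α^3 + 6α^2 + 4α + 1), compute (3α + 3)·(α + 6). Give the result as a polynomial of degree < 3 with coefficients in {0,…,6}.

3α^2 + 4

Multiply in F_7[α]: (3α + 3)·(α + 6) = 3α^2 + 4.
Reduced: 3α^2 + 4.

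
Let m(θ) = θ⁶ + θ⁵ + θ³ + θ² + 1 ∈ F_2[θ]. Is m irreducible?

Check for roots in F_2: m(0) = 1; m(1) = 1.
No roots, so no linear factors.
Monic irreducibles of degree 2 over GF(2): θ² + θ + 1.
None of them divide m (all give nonzero remainder).
Monic irreducibles of degree 3 over GF(2): θ³ + θ + 1, θ³ + θ² + 1.
None of them divide m (all give nonzero remainder).
No irreducible factor of degree ≤ 3 exists, so m is irreducible over GF(2).

Yes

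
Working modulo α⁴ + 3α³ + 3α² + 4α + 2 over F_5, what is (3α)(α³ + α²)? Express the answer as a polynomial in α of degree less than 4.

4α^3 + α^2 + 3α + 4

Multiply in F_5[α]: (3α)·(α³ + α²) = 3α⁴ + 3α³.
Reduce using α⁴ ≡ 2α³ + 2α² + α + 3 (mod α⁴ + 3α³ + 3α² + 4α + 2).
Reduced: 4α³ + α² + 3α + 4.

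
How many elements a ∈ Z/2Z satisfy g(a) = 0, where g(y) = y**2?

1

Evaluate at each of the 2 elements of Z/2Z:
g(0) = 0 → root; g(1) = 1.
Roots: {0}.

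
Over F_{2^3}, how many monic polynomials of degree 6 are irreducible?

x^(8^6) − x is the product of all monic irreducibles of degree dividing 6; Möbius inversion gives N = (1/6) Σ μ(6/d)·8^d.
Divisors of 6: 1, 2, 3, 6; μ(6/d) for each: 1, -1, -1, 1.
Σ = 8^1 − 8^2 − 8^3 + 8^6 = 261576.
N = 261576/6 = 43596.

43596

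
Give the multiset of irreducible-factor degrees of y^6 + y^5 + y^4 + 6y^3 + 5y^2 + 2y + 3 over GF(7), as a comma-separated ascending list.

Write f(y) = y^6 + y^5 + y^4 + 6y^3 + 5y^2 + 2y + 3.
Complete factorization: f(y) = (y^2 + 4y + 5)·(y^4 + 4y^3 + y^2 + 3y + 2).
Factor degrees with multiplicity: 2 + 4 = 6.

2, 4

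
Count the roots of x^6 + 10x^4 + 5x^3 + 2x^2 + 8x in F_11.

Write f(x) = x^6 + 10x^4 + 5x^3 + 2x^2 + 8x.
Evaluate at each of the 11 elements of F_11:
f(0) = 0 → root; f(1) = 4; f(2) = 2; f(3) = 0 → root; f(4) = 0 → root; f(5) = 7; f(6) = 8; f(7) = 0 → root; f(8) = 1; f(9) = 0 → root; f(10) = 0 → root.
Roots: {0, 3, 4, 7, 9, 10}.

6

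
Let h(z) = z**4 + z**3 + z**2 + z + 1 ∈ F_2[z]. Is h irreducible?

Check for roots in F_2: h(0) = 1; h(1) = 1.
No roots, so no linear factors.
Monic irreducibles of degree 2 over GF(2): z**2 + z + 1.
None of them divide h (all give nonzero remainder).
No irreducible factor of degree ≤ 2 exists, so h is irreducible over GF(2).

Yes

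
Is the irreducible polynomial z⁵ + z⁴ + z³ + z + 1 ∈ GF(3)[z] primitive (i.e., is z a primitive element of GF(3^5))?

Write f(z) = z⁵ + z⁴ + z³ + z + 1.
|GF(3^5)^×| = 3^5 − 1 = 242. Prime factorization: 242 = 2·11^2.
f is primitive ⇔ z has order 242 in GF(3)[z]/(f), i.e. z^(242/q) ≠ 1 for each prime q | 242.
z^(121) mod f = 2.
z^(22) mod f = z⁴ + 2z³ + z² + 1.
None equal 1, so z has full order 242; f is primitive.

Yes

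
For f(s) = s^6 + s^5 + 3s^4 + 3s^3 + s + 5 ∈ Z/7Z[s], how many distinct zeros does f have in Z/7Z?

Evaluate at each of the 7 elements of Z/7Z:
f(0) = 5; f(1) = 0 → root; f(2) = 0 → root; f(3) = 2; f(4) = 6; f(5) = 3; f(6) = 4.
Roots: {1, 2}.

2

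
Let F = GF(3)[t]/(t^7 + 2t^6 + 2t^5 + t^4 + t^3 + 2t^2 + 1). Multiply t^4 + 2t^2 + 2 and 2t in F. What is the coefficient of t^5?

Multiply in GF(3)[t]: (t^4 + 2t^2 + 2)·(2t) = 2t^5 + t^3 + t.
Reduced: 2t^5 + t^3 + t.

2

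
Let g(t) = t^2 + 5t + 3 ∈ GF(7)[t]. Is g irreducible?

Check for roots in GF(7): g(0) = 3; g(1) = 2; g(2) = 3; g(3) = 6; g(4) = 4; g(5) = 4; g(6) = 6.
No roots. A degree-2 polynomial over a field with no linear factor is irreducible.

Yes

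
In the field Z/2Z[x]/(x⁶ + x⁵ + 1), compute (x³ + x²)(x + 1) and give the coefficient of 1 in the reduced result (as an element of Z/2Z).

Multiply in Z/2Z[x]: (x³ + x²)·(x + 1) = x⁴ + x².
Reduced: x⁴ + x².

0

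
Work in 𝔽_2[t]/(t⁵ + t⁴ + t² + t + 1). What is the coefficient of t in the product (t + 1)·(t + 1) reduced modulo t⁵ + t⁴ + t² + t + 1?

0

Multiply in 𝔽_2[t]: (t + 1)·(t + 1) = t² + 1.
Reduced: t² + 1.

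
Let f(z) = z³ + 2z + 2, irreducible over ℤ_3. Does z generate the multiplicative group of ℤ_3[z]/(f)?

|GF(3^3)^×| = 3^3 − 1 = 26. Prime factorization: 26 = 2·13.
f is primitive ⇔ z has order 26 in GF(3)[z]/(f), i.e. z^(26/q) ≠ 1 for each prime q | 26.
z^(13) mod f = 1
z^(2) mod f = z².
Since z^(13) = 1, the order of z divides 13 < 26; not primitive.

No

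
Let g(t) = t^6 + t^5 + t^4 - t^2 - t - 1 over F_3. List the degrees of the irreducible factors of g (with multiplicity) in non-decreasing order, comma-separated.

1, 1, 1, 1, 2

Roots in F_3: g(0) = 2; g(1) = 0 → root; g(2) = 0 → root.
Linear factors from roots: (t - 1), (t + 1).
Complete factorization: g(t) = (t + 1)·(t - 1)^3·(t^2 + 1).
Factor degrees with multiplicity: 1 + 1 + 1 + 1 + 2 = 6.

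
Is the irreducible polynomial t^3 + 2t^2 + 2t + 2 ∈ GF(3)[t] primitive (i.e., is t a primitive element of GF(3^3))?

No

Write f(t) = t^3 + 2t^2 + 2t + 2.
|GF(3^3)^×| = 3^3 − 1 = 26. Prime factorization: 26 = 2·13.
f is primitive ⇔ t has order 26 in GF(3)[t]/(f), i.e. t^(26/q) ≠ 1 for each prime q | 26.
t^(13) mod f = 1
t^(2) mod f = t^2.
Since t^(13) = 1, the order of t divides 13 < 26; not primitive.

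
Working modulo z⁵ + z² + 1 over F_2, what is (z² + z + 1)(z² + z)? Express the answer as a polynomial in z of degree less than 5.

Multiply in F_2[z]: (z² + z + 1)·(z² + z) = z⁴ + z.
Reduced: z⁴ + z.

z^4 + z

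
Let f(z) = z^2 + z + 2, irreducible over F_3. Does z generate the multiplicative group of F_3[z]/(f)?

Yes

|GF(3^2)^×| = 3^2 − 1 = 8. Prime factorization: 8 = 2^3.
f is primitive ⇔ z has order 8 in GF(3)[z]/(f), i.e. z^(8/q) ≠ 1 for each prime q | 8.
z^(4) mod f = 2.
None equal 1, so z has full order 8; f is primitive.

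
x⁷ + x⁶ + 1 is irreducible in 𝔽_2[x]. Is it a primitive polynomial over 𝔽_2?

Write f(x) = x⁷ + x⁶ + 1.
|GF(2^7)^×| = 2^7 − 1 = 127. Prime factorization: 127 = 127.
f is primitive ⇔ x has order 127 in GF(2)[x]/(f), i.e. x^(127/q) ≠ 1 for each prime q | 127.
x^(1) mod f = x.
None equal 1, so x has full order 127; f is primitive.

Yes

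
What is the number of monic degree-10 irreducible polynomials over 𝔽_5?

976248

The number of monic irreducibles of degree 10 over GF(5) is (1/10)·Σ_{d∣10} μ(10/d) 5^d.
Divisors of 10: 1, 2, 5, 10; μ(10/d) for each: 1, -1, -1, 1.
Σ = 5^1 − 5^2 − 5^5 + 5^10 = 9762480.
N = 9762480/10 = 976248.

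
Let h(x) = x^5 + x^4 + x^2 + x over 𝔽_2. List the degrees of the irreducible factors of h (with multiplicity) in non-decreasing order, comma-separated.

1, 1, 1, 2

Roots in 𝔽_2: h(0) = 0 → root; h(1) = 0 → root.
Linear factors from roots: (x), (x + 1).
Complete factorization: h(x) = (x)·(x + 1)^2·(x^2 + x + 1).
Factor degrees with multiplicity: 1 + 1 + 1 + 2 = 5.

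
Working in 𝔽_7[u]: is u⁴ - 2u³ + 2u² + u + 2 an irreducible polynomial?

Write m(u) = u⁴ - 2u³ + 2u² + u + 2.
Check for roots in 𝔽_7: m(0) = 2; m(1) = 4; m(2) = 5; m(3) = 1; m(4) = 5; m(5) = 5; m(6) = 6.
No roots, so no linear factors.
Degree-2 irreducible divisors: test the 21 monic irreducibles of degree 2 over GF(7).
u² + 2u + 2 divides m: m(u) = (u² + 2u + 2)·(u² + 3u + 1).

No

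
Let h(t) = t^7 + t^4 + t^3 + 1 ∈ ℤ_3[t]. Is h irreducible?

No

Check for roots in ℤ_3: h(0) = 1; h(1) = 1; h(2) = 0 → root.
h(2) = 0, so (t − 2) divides h(t); h is reducible.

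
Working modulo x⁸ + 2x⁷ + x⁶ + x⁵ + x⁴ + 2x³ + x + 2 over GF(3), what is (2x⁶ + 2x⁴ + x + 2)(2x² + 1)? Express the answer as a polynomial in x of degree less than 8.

x^7 + 2x^6 + 2x^5 + x^4 + x^2

Multiply in GF(3)[x]: (2x⁶ + 2x⁴ + x + 2)·(2x² + 1) = x⁸ + 2x⁴ + 2x³ + x² + x + 2.
Reduce using x⁸ ≡ x⁷ + 2x⁶ + 2x⁵ + 2x⁴ + x³ + 2x + 1 (mod x⁸ + 2x⁷ + x⁶ + x⁵ + x⁴ + 2x³ + x + 2).
Reduced: x⁷ + 2x⁶ + 2x⁵ + x⁴ + x².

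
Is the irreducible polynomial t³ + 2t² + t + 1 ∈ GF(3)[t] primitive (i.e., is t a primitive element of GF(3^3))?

Write f(t) = t³ + 2t² + t + 1.
|GF(3^3)^×| = 3^3 − 1 = 26. Prime factorization: 26 = 2·13.
f is primitive ⇔ t has order 26 in GF(3)[t]/(f), i.e. t^(26/q) ≠ 1 for each prime q | 26.
t^(13) mod f = 2.
t^(2) mod f = t².
None equal 1, so t has full order 26; f is primitive.

Yes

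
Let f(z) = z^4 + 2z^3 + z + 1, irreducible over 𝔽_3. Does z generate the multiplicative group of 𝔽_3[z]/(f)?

No

|GF(3^4)^×| = 3^4 − 1 = 80. Prime factorization: 80 = 2^4·5.
f is primitive ⇔ z has order 80 in GF(3)[z]/(f), i.e. z^(80/q) ≠ 1 for each prime q | 80.
z^(40) mod f = 1
z^(16) mod f = 2z^2 + 2z + 1.
Since z^(40) = 1, the order of z divides 40 < 80; not primitive.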